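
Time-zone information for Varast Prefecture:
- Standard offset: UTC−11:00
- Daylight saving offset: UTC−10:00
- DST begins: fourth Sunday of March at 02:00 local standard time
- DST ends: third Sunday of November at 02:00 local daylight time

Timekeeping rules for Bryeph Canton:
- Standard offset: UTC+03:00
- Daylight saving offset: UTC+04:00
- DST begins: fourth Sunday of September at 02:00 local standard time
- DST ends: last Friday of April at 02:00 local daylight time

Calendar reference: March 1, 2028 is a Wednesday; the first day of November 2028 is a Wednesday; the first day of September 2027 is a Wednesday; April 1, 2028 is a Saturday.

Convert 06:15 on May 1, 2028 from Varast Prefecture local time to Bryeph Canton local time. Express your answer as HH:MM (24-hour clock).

19:15

1 March 2028 is a Wednesday, so the first Sunday is March 5 and the fourth is March 26.
1 November 2028 is a Wednesday, so the first Sunday is November 5 and the third is November 19.
May 1, 2028 falls between 26 March and 19 November, so daylight saving is in effect and Varast Prefecture is at UTC−10:00.
06:15 Varast Prefecture + 10h = 16:15 UTC.
1 September 2027 is a Wednesday, so the first Sunday is September 5 and the fourth is September 26.
1 April 2028 is a Saturday, so Fridays fall on 7, 14, 21, 28; the last is April 28.
At the standard offset (UTC+03:00), 16:15 UTC + 3h = 19:15 Bryeph Canton standard time.
The standard-time date in Bryeph Canton, May 1, 2028, does not fall between 26 September 2027 and 28 April 2028, so daylight saving is not in effect and Bryeph Canton is at UTC+03:00.
16:15 UTC + 3h = 19:15 Bryeph Canton.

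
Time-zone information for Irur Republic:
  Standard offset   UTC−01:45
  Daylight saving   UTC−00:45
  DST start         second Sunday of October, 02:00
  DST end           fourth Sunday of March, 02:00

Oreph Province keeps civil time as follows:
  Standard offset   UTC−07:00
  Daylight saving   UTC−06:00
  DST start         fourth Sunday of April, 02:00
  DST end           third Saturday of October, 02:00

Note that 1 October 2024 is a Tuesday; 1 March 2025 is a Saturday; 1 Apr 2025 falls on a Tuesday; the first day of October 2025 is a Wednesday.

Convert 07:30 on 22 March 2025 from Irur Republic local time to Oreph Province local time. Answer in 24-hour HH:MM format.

01:15

1 October 2024 is a Tuesday, so the first Sunday is October 6 and the second is October 13.
1 March 2025 is a Saturday, so the first Sunday is March 2 and the fourth is March 23.
Daylight saving runs 13 October 2024 – 23 March 2025; 22 March 2025 is inside that window, so Irur Republic is at UTC−00:45.
07:30 Irur Republic + 0h45m = 08:15 UTC.
1 April 2025 is a Tuesday, so the first Sunday is April 6 and the fourth is April 27.
1 October 2025 is a Wednesday, so the first Saturday is October 4 and the third is October 18.
At the standard offset (UTC−07:00), 08:15 UTC − 7h = 01:15 Oreph Province standard time.
Daylight saving runs 27 April – 18 October; the standard-time date in Oreph Province, 22 March 2025, is outside that window, so Oreph Province is on standard time at UTC−07:00.
08:15 UTC − 7h = 01:15 Oreph Province.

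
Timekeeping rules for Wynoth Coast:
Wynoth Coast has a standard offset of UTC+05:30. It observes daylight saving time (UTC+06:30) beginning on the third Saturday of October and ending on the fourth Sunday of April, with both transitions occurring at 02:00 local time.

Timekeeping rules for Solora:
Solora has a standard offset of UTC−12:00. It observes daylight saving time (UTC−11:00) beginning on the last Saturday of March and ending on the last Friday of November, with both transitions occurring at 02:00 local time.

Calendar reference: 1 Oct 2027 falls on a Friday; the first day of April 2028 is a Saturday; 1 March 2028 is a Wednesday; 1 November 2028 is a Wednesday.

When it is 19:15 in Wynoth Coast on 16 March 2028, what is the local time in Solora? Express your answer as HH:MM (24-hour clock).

1 October 2027 is a Friday, so the first Saturday is October 2 and the third is October 16.
1 April 2028 is a Saturday, so the first Sunday is April 2 and the fourth is April 23.
Daylight saving runs 16 October 2027 – 23 April 2028; 16 March 2028 is inside that window, so Wynoth Coast is at UTC+06:30.
19:15 Wynoth Coast − 6h30m = 12:45 UTC.
1 March 2028 is a Wednesday, so Saturdays fall on 4, 11, 18, 25; the last is March 25.
1 November 2028 is a Wednesday, so Fridays fall on 3, 10, 17, 24; the last is November 24.
At the standard offset (UTC−12:00), 12:45 UTC − 12h = 00:45 Solora standard time.
The standard-time date in Solora, 16 March 2028, is outside the daylight-saving period (25 March – 24 November), so Solora is on standard time, UTC−12:00.
12:45 UTC − 12h = 00:45 Solora.

00:45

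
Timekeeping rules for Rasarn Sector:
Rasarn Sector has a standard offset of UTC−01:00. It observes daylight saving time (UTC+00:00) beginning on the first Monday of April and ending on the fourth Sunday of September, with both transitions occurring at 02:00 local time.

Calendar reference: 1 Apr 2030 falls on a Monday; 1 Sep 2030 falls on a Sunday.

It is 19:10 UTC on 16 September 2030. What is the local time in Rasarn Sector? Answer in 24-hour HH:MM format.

19:10

1 April 2030 is a Monday, so the first Monday is April 1.
1 September 2030 is a Sunday, so the first Sunday is September 1 and the fourth is September 22.
At the standard offset (UTC−01:00), 19:10 UTC − 1h = 18:10 Rasarn Sector standard time.
The standard-time date in Rasarn Sector, 16 September 2030, lies within the daylight-saving period (1 April – 22 September), so Rasarn Sector is on daylight time, UTC+00:00.
19:10 UTC + 0h = 19:10 local.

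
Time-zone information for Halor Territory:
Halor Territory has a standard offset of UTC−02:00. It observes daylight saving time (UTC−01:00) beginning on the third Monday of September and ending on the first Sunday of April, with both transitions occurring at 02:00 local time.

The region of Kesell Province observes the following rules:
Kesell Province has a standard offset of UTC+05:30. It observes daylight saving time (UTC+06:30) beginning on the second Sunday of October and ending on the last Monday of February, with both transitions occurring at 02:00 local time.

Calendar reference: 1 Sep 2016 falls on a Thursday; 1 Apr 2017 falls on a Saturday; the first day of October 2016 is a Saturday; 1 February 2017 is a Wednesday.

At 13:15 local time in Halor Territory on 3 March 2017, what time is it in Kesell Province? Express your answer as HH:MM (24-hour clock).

1 September 2016 is a Thursday, so the first Monday is September 5 and the third is September 19.
1 April 2017 is a Saturday, so the first Sunday is April 2.
Daylight saving runs 19 September 2016 – 2 April 2017; 3 March 2017 is inside that window, so Halor Territory is at UTC−01:00.
13:15 Halor Territory + 1h = 14:15 UTC.
1 October 2016 is a Saturday, so the first Sunday is October 2 and the second is October 9.
1 February 2017 is a Wednesday, so Mondays fall on 6, 13, 20, 27; the last is February 27.
At the standard offset (UTC+05:30), 14:15 UTC + 5h30m = 19:45 Kesell Province standard time.
The standard-time date in Kesell Province, 3 March 2017, is outside the daylight-saving period (9 October 2016 – 27 February 2017), so Kesell Province is on standard time, UTC+05:30.
14:15 UTC + 5h30m = 19:45 Kesell Province.

19:45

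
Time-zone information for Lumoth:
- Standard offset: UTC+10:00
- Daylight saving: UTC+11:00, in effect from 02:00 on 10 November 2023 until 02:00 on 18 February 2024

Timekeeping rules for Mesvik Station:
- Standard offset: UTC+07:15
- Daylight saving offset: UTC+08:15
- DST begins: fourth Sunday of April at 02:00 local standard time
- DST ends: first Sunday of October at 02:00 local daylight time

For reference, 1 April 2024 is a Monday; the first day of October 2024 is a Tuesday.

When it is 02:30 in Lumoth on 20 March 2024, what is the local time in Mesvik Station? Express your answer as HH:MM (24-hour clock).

Daylight saving runs 10 November 2023 – 18 February 2024; 20 March 2024 is outside that window, so Lumoth is on standard time at UTC+10:00.
02:30 Lumoth − 10h = 16:30 UTC (rolling into the previous day, 19 March 2024).
1 April 2024 is a Monday, so the first Sunday is April 7 and the fourth is April 28.
1 October 2024 is a Tuesday, so the first Sunday is October 6.
At the standard offset (UTC+07:15), 16:30 UTC + 7h15m = 23:45 Mesvik Station standard time.
The standard-time date in Mesvik Station, 19 March 2024, is outside the daylight-saving period (28 April – 6 October), so Mesvik Station is on standard time, UTC+07:15.
16:30 UTC + 7h15m = 23:45 Mesvik Station.

23:45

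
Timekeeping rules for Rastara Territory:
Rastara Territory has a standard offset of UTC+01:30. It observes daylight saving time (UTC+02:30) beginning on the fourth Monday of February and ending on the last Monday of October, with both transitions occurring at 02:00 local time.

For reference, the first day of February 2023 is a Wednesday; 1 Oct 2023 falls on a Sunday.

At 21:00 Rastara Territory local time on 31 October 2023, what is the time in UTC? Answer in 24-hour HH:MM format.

19:30

1 February 2023 is a Wednesday, so the first Monday is February 6 and the fourth is February 27.
1 October 2023 is a Sunday, so Mondays fall on 2, 9, 16, 23, 30; the last is October 30.
Daylight saving runs 27 February – 30 October; 31 October 2023 is outside that window, so Rastara Territory is on standard time at UTC+01:30.
21:00 local − 1h30m = 19:30 UTC.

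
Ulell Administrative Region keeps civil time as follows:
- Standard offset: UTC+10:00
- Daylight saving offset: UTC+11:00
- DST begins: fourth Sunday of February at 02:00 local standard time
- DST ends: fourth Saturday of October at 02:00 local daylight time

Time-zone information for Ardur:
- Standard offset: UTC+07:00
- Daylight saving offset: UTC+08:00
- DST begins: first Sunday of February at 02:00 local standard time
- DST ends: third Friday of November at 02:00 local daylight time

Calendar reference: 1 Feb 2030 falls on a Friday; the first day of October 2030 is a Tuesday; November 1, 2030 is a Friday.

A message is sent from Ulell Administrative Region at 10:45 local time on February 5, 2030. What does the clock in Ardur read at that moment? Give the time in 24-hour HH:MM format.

08:45

1 February 2030 is a Friday, so the first Sunday is February 3 and the fourth is February 24.
1 October 2030 is a Tuesday, so the first Saturday is October 5 and the fourth is October 26.
February 5, 2030 does not fall between 24 February and 26 October, so daylight saving is not in effect and Ulell Administrative Region is at UTC+10:00.
10:45 Ulell Administrative Region − 10h = 00:45 UTC.
1 February 2030 is a Friday, so the first Sunday is February 3.
1 November 2030 is a Friday, so the first Friday is November 1 and the third is November 15.
At the standard offset (UTC+07:00), 00:45 UTC + 7h = 07:45 Ardur standard time.
Daylight saving runs 3 February – 15 November; the standard-time date in Ardur, February 5, 2030, is inside that window, so Ardur is at UTC+08:00.
00:45 UTC + 8h = 08:45 Ardur.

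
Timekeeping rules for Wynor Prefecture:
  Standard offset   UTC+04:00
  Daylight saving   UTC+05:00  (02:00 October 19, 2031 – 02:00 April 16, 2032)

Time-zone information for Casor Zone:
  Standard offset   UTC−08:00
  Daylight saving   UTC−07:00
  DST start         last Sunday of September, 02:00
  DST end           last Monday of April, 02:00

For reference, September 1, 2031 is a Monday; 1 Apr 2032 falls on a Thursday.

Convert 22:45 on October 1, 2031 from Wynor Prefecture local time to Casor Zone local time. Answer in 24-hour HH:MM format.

Daylight saving runs 19 October 2031 – 16 April 2032; October 1, 2031 is outside that window, so Wynor Prefecture is on standard time at UTC+04:00.
22:45 Wynor Prefecture − 4h = 18:45 UTC.
1 September 2031 is a Monday, so Sundays fall on 7, 14, 21, 28; the last is September 28.
1 April 2032 is a Thursday, so Mondays fall on 5, 12, 19, 26; the last is April 26.
At the standard offset (UTC−08:00), 18:45 UTC − 8h = 10:45 Casor Zone standard time.
Daylight saving runs 28 September 2031 – 26 April 2032; the standard-time date in Casor Zone, October 1, 2031, is inside that window, so Casor Zone is at UTC−07:00.
18:45 UTC − 7h = 11:45 Casor Zone.

11:45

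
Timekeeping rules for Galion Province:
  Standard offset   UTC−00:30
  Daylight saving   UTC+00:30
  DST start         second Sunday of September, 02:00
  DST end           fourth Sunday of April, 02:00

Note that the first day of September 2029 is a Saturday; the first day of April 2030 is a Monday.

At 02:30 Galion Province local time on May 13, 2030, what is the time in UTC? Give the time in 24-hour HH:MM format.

03:00

1 September 2029 is a Saturday, so the first Sunday is September 2 and the second is September 9.
1 April 2030 is a Monday, so the first Sunday is April 7 and the fourth is April 28.
May 13, 2030 is outside the daylight-saving period (9 September 2029 – 28 April 2030), so Galion Province is on standard time, UTC−00:30.
02:30 local + 0h30m = 03:00 UTC.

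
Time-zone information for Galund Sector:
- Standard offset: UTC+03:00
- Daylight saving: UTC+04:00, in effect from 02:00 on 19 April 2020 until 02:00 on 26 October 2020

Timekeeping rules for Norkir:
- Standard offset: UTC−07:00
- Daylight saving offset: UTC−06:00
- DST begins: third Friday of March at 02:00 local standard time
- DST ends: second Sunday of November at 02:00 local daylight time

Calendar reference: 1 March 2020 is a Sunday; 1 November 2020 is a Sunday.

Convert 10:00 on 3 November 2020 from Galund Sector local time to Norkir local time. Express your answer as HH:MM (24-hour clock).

3 November 2020 does not fall between 19 April and 26 October, so daylight saving is not in effect and Galund Sector is at UTC+03:00.
10:00 Galund Sector − 3h = 07:00 UTC.
1 March 2020 is a Sunday, so the first Friday is March 6 and the third is March 20.
1 November 2020 is a Sunday, so the first Sunday is November 1 and the second is November 8.
At the standard offset (UTC−07:00), 07:00 UTC − 7h = 00:00 Norkir standard time.
The standard-time date in Norkir, 3 November 2020, falls between 20 March and 8 November, so daylight saving is in effect and Norkir is at UTC−06:00.
07:00 UTC − 6h = 01:00 Norkir.

01:00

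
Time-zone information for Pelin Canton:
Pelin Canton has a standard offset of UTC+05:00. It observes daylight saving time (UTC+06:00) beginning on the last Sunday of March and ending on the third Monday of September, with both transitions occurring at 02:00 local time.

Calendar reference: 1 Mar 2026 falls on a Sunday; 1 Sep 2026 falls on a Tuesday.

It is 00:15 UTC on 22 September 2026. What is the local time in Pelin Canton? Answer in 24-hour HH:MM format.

05:15

1 March 2026 is a Sunday, so Sundays fall on 1, 8, 15, 22, 29; the last is March 29.
1 September 2026 is a Tuesday, so the first Monday is September 7 and the third is September 21.
At the standard offset (UTC+05:00), 00:15 UTC + 5h = 05:15 Pelin Canton standard time.
The standard-time date in Pelin Canton, 22 September 2026, does not fall between 29 March and 21 September, so daylight saving is not in effect and Pelin Canton is at UTC+05:00.
00:15 UTC + 5h = 05:15 local.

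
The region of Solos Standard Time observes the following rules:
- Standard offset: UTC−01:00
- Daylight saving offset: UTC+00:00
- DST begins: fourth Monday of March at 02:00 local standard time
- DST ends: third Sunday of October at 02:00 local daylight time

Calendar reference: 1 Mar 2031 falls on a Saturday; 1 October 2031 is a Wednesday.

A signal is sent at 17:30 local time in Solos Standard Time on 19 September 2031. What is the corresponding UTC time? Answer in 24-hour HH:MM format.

1 March 2031 is a Saturday, so the first Monday is March 3 and the fourth is March 24.
1 October 2031 is a Wednesday, so the first Sunday is October 5 and the third is October 19.
19 September 2031 falls between 24 March and 19 October, so daylight saving is in effect and Solos Standard Time is at UTC+00:00.
17:30 local − 0h = 17:30 UTC.

17:30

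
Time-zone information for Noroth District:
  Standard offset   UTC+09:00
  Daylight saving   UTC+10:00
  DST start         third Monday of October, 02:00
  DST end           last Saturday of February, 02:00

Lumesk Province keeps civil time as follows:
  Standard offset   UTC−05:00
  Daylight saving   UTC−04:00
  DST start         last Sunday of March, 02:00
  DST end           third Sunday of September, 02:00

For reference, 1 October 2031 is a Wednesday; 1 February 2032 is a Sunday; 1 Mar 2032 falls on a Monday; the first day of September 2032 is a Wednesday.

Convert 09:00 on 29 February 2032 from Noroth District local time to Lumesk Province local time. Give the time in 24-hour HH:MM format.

1 October 2031 is a Wednesday, so the first Monday is October 6 and the third is October 20.
1 February 2032 is a Sunday, so Saturdays fall on 7, 14, 21, 28; the last is February 28.
Daylight saving runs 20 October 2031 – 28 February 2032; 29 February 2032 is outside that window, so Noroth District is on standard time at UTC+09:00.
09:00 Noroth District − 9h = 00:00 UTC.
1 March 2032 is a Monday, so Sundays fall on 7, 14, 21, 28; the last is March 28.
1 September 2032 is a Wednesday, so the first Sunday is September 5 and the third is September 19.
At the standard offset (UTC−05:00), 00:00 UTC − 5h = 19:00 Lumesk Province standard time (rolling into the previous day, 28 February 2032).
The standard-time date in Lumesk Province, 28 February 2032, does not fall between 28 March and 19 September, so daylight saving is not in effect and Lumesk Province is at UTC−05:00.
00:00 UTC − 5h = 19:00 Lumesk Province (rolling into the previous day, 28 February 2032).

19:00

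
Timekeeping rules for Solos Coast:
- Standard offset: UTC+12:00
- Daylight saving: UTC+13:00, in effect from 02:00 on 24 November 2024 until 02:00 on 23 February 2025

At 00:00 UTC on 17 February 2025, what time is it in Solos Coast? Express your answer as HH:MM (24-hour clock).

13:00

At the standard offset (UTC+12:00), 00:00 UTC + 12h = 12:00 Solos Coast standard time.
The standard-time date in Solos Coast, 17 February 2025, falls between 24 November 2024 and 23 February 2025, so daylight saving is in effect and Solos Coast is at UTC+13:00.
00:00 UTC + 13h = 13:00 local.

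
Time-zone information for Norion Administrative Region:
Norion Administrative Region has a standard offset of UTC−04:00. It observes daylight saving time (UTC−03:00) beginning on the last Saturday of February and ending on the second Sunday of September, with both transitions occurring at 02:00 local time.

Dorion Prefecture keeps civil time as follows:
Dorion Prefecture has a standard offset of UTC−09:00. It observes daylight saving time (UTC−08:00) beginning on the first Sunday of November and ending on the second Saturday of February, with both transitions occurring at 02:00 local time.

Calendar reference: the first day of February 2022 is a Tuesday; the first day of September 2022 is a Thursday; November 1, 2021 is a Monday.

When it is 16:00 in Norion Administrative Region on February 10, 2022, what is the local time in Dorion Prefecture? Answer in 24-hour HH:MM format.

12:00

1 February 2022 is a Tuesday, so Saturdays fall on 5, 12, 19, 26; the last is February 26.
1 September 2022 is a Thursday, so the first Sunday is September 4 and the second is September 11.
February 10, 2022 is outside the daylight-saving period (26 February – 11 September), so Norion Administrative Region is on standard time, UTC−04:00.
16:00 Norion Administrative Region + 4h = 20:00 UTC.
1 November 2021 is a Monday, so the first Sunday is November 7.
1 February 2022 is a Tuesday, so the first Saturday is February 5 and the second is February 12.
At the standard offset (UTC−09:00), 20:00 UTC − 9h = 11:00 Dorion Prefecture standard time.
The standard-time date in Dorion Prefecture, February 10, 2022, lies within the daylight-saving period (7 November 2021 – 12 February 2022), so Dorion Prefecture is on daylight time, UTC−08:00.
20:00 UTC − 8h = 12:00 Dorion Prefecture.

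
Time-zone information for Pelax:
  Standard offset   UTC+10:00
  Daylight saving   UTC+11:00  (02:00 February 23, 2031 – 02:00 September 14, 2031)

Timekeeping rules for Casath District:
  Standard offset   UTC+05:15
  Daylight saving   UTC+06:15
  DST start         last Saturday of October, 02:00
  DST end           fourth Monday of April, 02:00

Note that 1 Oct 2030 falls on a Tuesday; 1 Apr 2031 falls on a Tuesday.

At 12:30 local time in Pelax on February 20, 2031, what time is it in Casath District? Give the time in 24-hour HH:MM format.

08:45

Daylight saving runs 23 February – 14 September; February 20, 2031 is outside that window, so Pelax is on standard time at UTC+10:00.
12:30 Pelax − 10h = 02:30 UTC.
1 October 2030 is a Tuesday, so Saturdays fall on 5, 12, 19, 26; the last is October 26.
1 April 2031 is a Tuesday, so the first Monday is April 7 and the fourth is April 28.
At the standard offset (UTC+05:15), 02:30 UTC + 5h15m = 07:45 Casath District standard time.
The standard-time date in Casath District, February 20, 2031, lies within the daylight-saving period (26 October 2030 – 28 April 2031), so Casath District is on daylight time, UTC+06:15.
02:30 UTC + 6h15m = 08:45 Casath District.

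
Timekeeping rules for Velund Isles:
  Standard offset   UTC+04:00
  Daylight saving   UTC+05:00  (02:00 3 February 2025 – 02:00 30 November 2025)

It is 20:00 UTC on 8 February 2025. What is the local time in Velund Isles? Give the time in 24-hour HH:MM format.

At the standard offset (UTC+04:00), 20:00 UTC + 4h = 00:00 Velund Isles standard time (rolling into the next day, 9 February 2025).
The standard-time date in Velund Isles, 9 February 2025, falls between 3 February and 30 November, so daylight saving is in effect and Velund Isles is at UTC+05:00.
20:00 UTC + 5h = 01:00 local (rolling into the next day, 9 February 2025).

01:00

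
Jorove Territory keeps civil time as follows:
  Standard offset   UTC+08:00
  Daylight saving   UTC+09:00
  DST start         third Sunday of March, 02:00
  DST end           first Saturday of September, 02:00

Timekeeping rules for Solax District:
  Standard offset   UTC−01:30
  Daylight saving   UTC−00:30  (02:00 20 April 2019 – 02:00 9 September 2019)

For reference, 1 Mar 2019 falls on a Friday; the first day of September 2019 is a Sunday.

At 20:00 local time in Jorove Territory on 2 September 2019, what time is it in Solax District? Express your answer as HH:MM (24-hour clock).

10:30

1 March 2019 is a Friday, so the first Sunday is March 3 and the third is March 17.
1 September 2019 is a Sunday, so the first Saturday is September 7.
2 September 2019 lies within the daylight-saving period (17 March – 7 September), so Jorove Territory is on daylight time, UTC+09:00.
20:00 Jorove Territory − 9h = 11:00 UTC.
At the standard offset (UTC−01:30), 11:00 UTC − 1h30m = 09:30 Solax District standard time.
The standard-time date in Solax District, 2 September 2019, lies within the daylight-saving period (20 April – 9 September), so Solax District is on daylight time, UTC−00:30.
11:00 UTC − 0h30m = 10:30 Solax District.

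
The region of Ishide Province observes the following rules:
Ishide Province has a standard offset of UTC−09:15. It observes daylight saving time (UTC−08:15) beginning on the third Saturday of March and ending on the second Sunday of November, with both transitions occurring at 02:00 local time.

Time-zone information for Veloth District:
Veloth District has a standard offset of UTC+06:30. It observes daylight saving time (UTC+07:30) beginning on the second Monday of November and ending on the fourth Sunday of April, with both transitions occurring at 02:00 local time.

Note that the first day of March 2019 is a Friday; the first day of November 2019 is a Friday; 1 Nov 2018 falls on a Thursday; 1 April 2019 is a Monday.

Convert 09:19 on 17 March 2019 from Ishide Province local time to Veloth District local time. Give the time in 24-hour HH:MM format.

01:04

1 March 2019 is a Friday, so the first Saturday is March 2 and the third is March 16.
1 November 2019 is a Friday, so the first Sunday is November 3 and the second is November 10.
17 March 2019 falls between 16 March and 10 November, so daylight saving is in effect and Ishide Province is at UTC−08:15.
09:19 Ishide Province + 8h15m = 17:34 UTC.
1 November 2018 is a Thursday, so the first Monday is November 5 and the second is November 12.
1 April 2019 is a Monday, so the first Sunday is April 7 and the fourth is April 28.
At the standard offset (UTC+06:30), 17:34 UTC + 6h30m = 00:04 Veloth District standard time (rolling into the next day, 18 March 2019).
The standard-time date in Veloth District, 18 March 2019, lies within the daylight-saving period (12 November 2018 – 28 April 2019), so Veloth District is on daylight time, UTC+07:30.
17:34 UTC + 7h30m = 01:04 Veloth District (rolling into the next day, 18 March 2019).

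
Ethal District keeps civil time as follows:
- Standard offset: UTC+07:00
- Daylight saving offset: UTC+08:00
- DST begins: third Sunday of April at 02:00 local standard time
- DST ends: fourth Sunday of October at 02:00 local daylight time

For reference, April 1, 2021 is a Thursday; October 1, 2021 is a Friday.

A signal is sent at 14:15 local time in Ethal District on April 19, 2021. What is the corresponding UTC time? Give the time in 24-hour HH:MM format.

1 April 2021 is a Thursday, so the first Sunday is April 4 and the third is April 18.
1 October 2021 is a Friday, so the first Sunday is October 3 and the fourth is October 24.
April 19, 2021 lies within the daylight-saving period (18 April – 24 October), so Ethal District is on daylight time, UTC+08:00.
14:15 local − 8h = 06:15 UTC.

06:15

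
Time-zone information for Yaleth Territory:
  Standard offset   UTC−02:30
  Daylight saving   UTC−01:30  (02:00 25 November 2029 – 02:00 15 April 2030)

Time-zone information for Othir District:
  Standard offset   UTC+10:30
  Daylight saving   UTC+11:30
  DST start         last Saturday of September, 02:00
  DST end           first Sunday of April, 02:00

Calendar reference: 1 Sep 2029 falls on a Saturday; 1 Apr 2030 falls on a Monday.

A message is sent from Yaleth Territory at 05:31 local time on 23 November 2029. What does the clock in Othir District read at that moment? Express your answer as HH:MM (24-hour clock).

19:31

23 November 2029 does not fall between 25 November 2029 and 15 April 2030, so daylight saving is not in effect and Yaleth Territory is at UTC−02:30.
05:31 Yaleth Territory + 2h30m = 08:01 UTC.
1 September 2029 is a Saturday, so Saturdays fall on 1, 8, 15, 22, 29; the last is September 29.
1 April 2030 is a Monday, so the first Sunday is April 7.
At the standard offset (UTC+10:30), 08:01 UTC + 10h30m = 18:31 Othir District standard time.
The standard-time date in Othir District, 23 November 2029, falls between 29 September 2029 and 7 April 2030, so daylight saving is in effect and Othir District is at UTC+11:30.
08:01 UTC + 11h30m = 19:31 Othir District.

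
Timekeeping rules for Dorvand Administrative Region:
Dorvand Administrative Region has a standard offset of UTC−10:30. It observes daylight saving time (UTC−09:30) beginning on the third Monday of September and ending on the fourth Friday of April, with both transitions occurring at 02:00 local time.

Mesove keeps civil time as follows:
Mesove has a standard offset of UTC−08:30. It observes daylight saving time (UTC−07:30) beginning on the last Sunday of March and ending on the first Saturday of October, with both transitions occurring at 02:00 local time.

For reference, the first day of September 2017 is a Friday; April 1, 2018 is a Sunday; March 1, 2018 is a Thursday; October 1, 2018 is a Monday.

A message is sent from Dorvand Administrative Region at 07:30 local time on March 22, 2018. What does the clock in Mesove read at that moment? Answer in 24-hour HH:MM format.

08:30

1 September 2017 is a Friday, so the first Monday is September 4 and the third is September 18.
1 April 2018 is a Sunday, so the first Friday is April 6 and the fourth is April 27.
Daylight saving runs 18 September 2017 – 27 April 2018; March 22, 2018 is inside that window, so Dorvand Administrative Region is at UTC−09:30.
07:30 Dorvand Administrative Region + 9h30m = 17:00 UTC.
1 March 2018 is a Thursday, so Sundays fall on 4, 11, 18, 25; the last is March 25.
1 October 2018 is a Monday, so the first Saturday is October 6.
At the standard offset (UTC−08:30), 17:00 UTC − 8h30m = 08:30 Mesove standard time.
Daylight saving runs 25 March – 6 October; the standard-time date in Mesove, March 22, 2018, is outside that window, so Mesove is on standard time at UTC−08:30.
17:00 UTC − 8h30m = 08:30 Mesove.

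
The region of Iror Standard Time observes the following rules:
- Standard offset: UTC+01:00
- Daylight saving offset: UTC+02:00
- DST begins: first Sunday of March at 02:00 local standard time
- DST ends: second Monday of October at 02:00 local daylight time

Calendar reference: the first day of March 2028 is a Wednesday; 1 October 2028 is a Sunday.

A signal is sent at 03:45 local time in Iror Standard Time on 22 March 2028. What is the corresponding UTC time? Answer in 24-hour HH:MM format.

01:45

1 March 2028 is a Wednesday, so the first Sunday is March 5.
1 October 2028 is a Sunday, so the first Monday is October 2 and the second is October 9.
22 March 2028 lies within the daylight-saving period (5 March – 9 October), so Iror Standard Time is on daylight time, UTC+02:00.
03:45 local − 2h = 01:45 UTC.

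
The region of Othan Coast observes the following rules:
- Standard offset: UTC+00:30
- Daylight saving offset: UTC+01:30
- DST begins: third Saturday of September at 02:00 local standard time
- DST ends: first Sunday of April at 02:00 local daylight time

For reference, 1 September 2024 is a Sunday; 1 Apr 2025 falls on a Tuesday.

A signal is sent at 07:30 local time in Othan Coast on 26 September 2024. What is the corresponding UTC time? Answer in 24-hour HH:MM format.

06:00

1 September 2024 is a Sunday, so the first Saturday is September 7 and the third is September 21.
1 April 2025 is a Tuesday, so the first Sunday is April 6.
26 September 2024 falls between 21 September 2024 and 6 April 2025, so daylight saving is in effect and Othan Coast is at UTC+01:30.
07:30 local − 1h30m = 06:00 UTC.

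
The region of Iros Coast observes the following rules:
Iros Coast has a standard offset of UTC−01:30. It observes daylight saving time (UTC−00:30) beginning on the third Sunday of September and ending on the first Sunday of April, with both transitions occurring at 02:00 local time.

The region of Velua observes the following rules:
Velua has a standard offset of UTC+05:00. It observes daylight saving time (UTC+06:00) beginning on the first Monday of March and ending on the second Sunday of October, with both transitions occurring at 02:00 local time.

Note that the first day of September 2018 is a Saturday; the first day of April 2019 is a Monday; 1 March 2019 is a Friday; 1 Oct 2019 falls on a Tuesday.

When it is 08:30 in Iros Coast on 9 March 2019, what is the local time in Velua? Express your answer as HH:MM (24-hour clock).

15:00

1 September 2018 is a Saturday, so the first Sunday is September 2 and the third is September 16.
1 April 2019 is a Monday, so the first Sunday is April 7.
9 March 2019 lies within the daylight-saving period (16 September 2018 – 7 April 2019), so Iros Coast is on daylight time, UTC−00:30.
08:30 Iros Coast + 0h30m = 09:00 UTC.
1 March 2019 is a Friday, so the first Monday is March 4.
1 October 2019 is a Tuesday, so the first Sunday is October 6 and the second is October 13.
At the standard offset (UTC+05:00), 09:00 UTC + 5h = 14:00 Velua standard time.
The standard-time date in Velua, 9 March 2019, falls between 4 March and 13 October, so daylight saving is in effect and Velua is at UTC+06:00.
09:00 UTC + 6h = 15:00 Velua.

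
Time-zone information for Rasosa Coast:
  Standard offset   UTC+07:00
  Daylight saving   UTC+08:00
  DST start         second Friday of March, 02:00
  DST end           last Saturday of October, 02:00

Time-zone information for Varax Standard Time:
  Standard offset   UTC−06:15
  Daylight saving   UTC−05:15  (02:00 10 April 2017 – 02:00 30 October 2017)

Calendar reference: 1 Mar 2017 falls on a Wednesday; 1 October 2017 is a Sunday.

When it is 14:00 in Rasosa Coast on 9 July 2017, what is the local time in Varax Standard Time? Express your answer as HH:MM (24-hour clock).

00:45

1 March 2017 is a Wednesday, so the first Friday is March 3 and the second is March 10.
1 October 2017 is a Sunday, so Saturdays fall on 7, 14, 21, 28; the last is October 28.
9 July 2017 falls between 10 March and 28 October, so daylight saving is in effect and Rasosa Coast is at UTC+08:00.
14:00 Rasosa Coast − 8h = 06:00 UTC.
At the standard offset (UTC−06:15), 06:00 UTC − 6h15m = 23:45 Varax Standard Time standard time (rolling into the previous day, 8 July 2017).
Daylight saving runs 10 April – 30 October; the standard-time date in Varax Standard Time, 8 July 2017, is inside that window, so Varax Standard Time is at UTC−05:15.
06:00 UTC − 5h15m = 00:45 Varax Standard Time.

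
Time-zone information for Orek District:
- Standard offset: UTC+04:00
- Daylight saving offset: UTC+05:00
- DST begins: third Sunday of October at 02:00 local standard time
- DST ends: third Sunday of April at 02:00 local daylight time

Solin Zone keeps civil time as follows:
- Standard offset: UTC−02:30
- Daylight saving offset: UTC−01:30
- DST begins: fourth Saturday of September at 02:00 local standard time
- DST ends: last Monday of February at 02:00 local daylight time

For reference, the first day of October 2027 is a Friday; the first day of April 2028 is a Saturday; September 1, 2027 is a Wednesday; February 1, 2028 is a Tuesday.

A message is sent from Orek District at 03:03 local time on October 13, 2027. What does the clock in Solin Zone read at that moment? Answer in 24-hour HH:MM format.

1 October 2027 is a Friday, so the first Sunday is October 3 and the third is October 17.
1 April 2028 is a Saturday, so the first Sunday is April 2 and the third is April 16.
October 13, 2027 is outside the daylight-saving period (17 October 2027 – 16 April 2028), so Orek District is on standard time, UTC+04:00.
03:03 Orek District − 4h = 23:03 UTC (rolling into the previous day, 12 October 2027).
1 September 2027 is a Wednesday, so the first Saturday is September 4 and the fourth is September 25.
1 February 2028 is a Tuesday, so Mondays fall on 7, 14, 21, 28; the last is February 28.
At the standard offset (UTC−02:30), 23:03 UTC − 2h30m = 20:33 Solin Zone standard time.
The standard-time date in Solin Zone, October 12, 2027, falls between 25 September 2027 and 28 February 2028, so daylight saving is in effect and Solin Zone is at UTC−01:30.
23:03 UTC − 1h30m = 21:33 Solin Zone.

21:33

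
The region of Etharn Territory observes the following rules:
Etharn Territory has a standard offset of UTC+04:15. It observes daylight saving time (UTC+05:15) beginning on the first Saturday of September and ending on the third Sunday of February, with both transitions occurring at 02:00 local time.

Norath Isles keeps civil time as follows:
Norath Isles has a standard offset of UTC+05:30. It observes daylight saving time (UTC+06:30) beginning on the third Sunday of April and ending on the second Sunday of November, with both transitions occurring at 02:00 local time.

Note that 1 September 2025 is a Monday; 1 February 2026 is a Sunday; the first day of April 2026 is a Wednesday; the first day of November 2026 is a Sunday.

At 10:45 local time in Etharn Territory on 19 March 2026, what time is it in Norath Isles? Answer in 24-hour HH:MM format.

12:00

1 September 2025 is a Monday, so the first Saturday is September 6.
1 February 2026 is a Sunday, so the first Sunday is February 1 and the third is February 15.
19 March 2026 is outside the daylight-saving period (6 September 2025 – 15 February 2026), so Etharn Territory is on standard time, UTC+04:15.
10:45 Etharn Territory − 4h15m = 06:30 UTC.
1 April 2026 is a Wednesday, so the first Sunday is April 5 and the third is April 19.
1 November 2026 is a Sunday, so the first Sunday is November 1 and the second is November 8.
At the standard offset (UTC+05:30), 06:30 UTC + 5h30m = 12:00 Norath Isles standard time.
The standard-time date in Norath Isles, 19 March 2026, is outside the daylight-saving period (19 April – 8 November), so Norath Isles is on standard time, UTC+05:30.
06:30 UTC + 5h30m = 12:00 Norath Isles.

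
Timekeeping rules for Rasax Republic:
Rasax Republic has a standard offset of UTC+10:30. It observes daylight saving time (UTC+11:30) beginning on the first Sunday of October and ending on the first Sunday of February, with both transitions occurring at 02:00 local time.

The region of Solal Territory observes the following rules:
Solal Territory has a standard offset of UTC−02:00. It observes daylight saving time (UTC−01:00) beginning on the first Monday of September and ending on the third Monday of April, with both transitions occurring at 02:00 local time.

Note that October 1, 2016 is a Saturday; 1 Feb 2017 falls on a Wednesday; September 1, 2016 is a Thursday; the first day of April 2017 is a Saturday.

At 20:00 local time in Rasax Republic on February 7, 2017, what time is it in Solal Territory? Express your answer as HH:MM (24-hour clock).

08:30

1 October 2016 is a Saturday, so the first Sunday is October 2.
1 February 2017 is a Wednesday, so the first Sunday is February 5.
February 7, 2017 is outside the daylight-saving period (2 October 2016 – 5 February 2017), so Rasax Republic is on standard time, UTC+10:30.
20:00 Rasax Republic − 10h30m = 09:30 UTC.
1 September 2016 is a Thursday, so the first Monday is September 5.
1 April 2017 is a Saturday, so the first Monday is April 3 and the third is April 17.
At the standard offset (UTC−02:00), 09:30 UTC − 2h = 07:30 Solal Territory standard time.
The standard-time date in Solal Territory, February 7, 2017, falls between 5 September 2016 and 17 April 2017, so daylight saving is in effect and Solal Territory is at UTC−01:00.
09:30 UTC − 1h = 08:30 Solal Territory.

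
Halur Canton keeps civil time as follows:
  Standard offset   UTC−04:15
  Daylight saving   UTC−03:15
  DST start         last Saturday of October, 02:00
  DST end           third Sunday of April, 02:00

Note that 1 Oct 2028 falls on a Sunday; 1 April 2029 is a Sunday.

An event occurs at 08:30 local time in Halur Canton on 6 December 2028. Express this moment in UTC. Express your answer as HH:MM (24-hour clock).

11:45

1 October 2028 is a Sunday, so Saturdays fall on 7, 14, 21, 28; the last is October 28.
1 April 2029 is a Sunday, so the first Sunday is April 1 and the third is April 15.
6 December 2028 lies within the daylight-saving period (28 October 2028 – 15 April 2029), so Halur Canton is on daylight time, UTC−03:15.
08:30 local + 3h15m = 11:45 UTC.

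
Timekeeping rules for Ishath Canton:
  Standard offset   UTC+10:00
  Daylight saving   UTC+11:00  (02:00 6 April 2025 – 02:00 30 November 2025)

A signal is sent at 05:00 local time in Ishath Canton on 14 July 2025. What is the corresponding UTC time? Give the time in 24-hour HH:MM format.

14 July 2025 falls between 6 April and 30 November, so daylight saving is in effect and Ishath Canton is at UTC+11:00.
05:00 local − 11h = 18:00 UTC (rolling into the previous day, 13 July 2025).

18:00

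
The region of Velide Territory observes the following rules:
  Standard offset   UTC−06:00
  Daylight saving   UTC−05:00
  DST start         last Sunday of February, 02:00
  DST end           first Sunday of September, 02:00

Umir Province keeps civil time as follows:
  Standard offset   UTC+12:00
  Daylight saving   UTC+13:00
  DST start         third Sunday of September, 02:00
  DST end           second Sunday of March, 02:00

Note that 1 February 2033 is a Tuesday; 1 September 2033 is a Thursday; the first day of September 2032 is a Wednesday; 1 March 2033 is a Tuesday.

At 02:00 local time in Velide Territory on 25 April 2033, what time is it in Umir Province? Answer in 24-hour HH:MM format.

1 February 2033 is a Tuesday, so Sundays fall on 6, 13, 20, 27; the last is February 27.
1 September 2033 is a Thursday, so the first Sunday is September 4.
Daylight saving runs 27 February – 4 September; 25 April 2033 is inside that window, so Velide Territory is at UTC−05:00.
02:00 Velide Territory + 5h = 07:00 UTC.
1 September 2032 is a Wednesday, so the first Sunday is September 5 and the third is September 19.
1 March 2033 is a Tuesday, so the first Sunday is March 6 and the second is March 13.
At the standard offset (UTC+12:00), 07:00 UTC + 12h = 19:00 Umir Province standard time.
The standard-time date in Umir Province, 25 April 2033, does not fall between 19 September 2032 and 13 March 2033, so daylight saving is not in effect and Umir Province is at UTC+12:00.
07:00 UTC + 12h = 19:00 Umir Province.

19:00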